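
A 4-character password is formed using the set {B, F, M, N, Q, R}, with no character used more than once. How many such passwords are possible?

360

Choose and order 4 of the 6 symbols: the first character has 6 options, the next 5, then 4, 3.
6 × 5 × 4 × 3 = 360.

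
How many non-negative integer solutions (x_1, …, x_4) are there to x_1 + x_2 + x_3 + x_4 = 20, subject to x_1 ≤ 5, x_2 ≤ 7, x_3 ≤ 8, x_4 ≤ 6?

Without the upper bounds there are C(23,3) = 1771 ways to split 20 among 4 variables.
Subtract solutions that violate a single cap (substitute x_i' = x_i − (cap_i+1)): x_1 ≥ 6 gives C(17,3) = 680; x_2 ≥ 8 gives C(15,3) = 455; x_3 ≥ 9 gives C(14,3) = 364; x_4 ≥ 7 gives C(16,3) = 560. Together 2059.
Add back pairs where two caps are both exceeded: 84 + 56 + 120 + 20 + 56 + 35 = 371.
By inclusion–exclusion the count is 1771 − 2059 + 371 = 83.

83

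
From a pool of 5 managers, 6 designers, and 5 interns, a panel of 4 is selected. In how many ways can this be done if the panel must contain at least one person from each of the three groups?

975

Unrestricted: C(16,4) = 1820 ways to pick any 4 of the 16.
Subtract selections that omit an entire group: no managers → C(11,4) = 330; no designers → C(10,4) = 210; no interns → C(11,4) = 330.
Add back selections omitting two groups (i.e. drawn from a single group): C(5,4) + C(6,4) + C(5,4) = 25.
By inclusion–exclusion: 1820 − 870 + 25 = 975.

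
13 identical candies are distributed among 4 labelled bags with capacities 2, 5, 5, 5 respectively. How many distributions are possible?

By stars and bars, unrestricted non-negative solutions to x_1+…+x_4 = 13 number C(13+3,3) = 560.
Subtract solutions that violate a single cap (substitute x_i' = x_i − (cap_i+1)): x_1 ≥ 3 gives C(13,3) = 286; x_2 ≥ 6 gives C(10,3) = 120; x_3 ≥ 6 gives C(10,3) = 120; x_4 ≥ 6 gives C(10,3) = 120. Together 646.
Add back pairs where two caps are both exceeded: 35 + 35 + 35 + 4 + 4 + 4 = 117.
By inclusion–exclusion the count is 560 − 646 + 117 = 31.

31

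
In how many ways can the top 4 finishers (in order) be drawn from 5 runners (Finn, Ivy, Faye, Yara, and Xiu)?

There are 5 choices for 1st place, 4 for 2nd, and so on down to 2 for position 4.
That gives 5 × 4 × 3 × 2 = 120.

120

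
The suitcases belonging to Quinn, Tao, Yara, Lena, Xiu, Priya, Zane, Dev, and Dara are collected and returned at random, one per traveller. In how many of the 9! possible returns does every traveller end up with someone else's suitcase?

Count assignments avoiding every fixed point. For any j of the 9 travellers fixed to their own suitcase, the other 9−j can be arranged in (9−j)! ways.
By inclusion–exclusion this is Σ_{j=0}^{9} (−1)^j C(9,j)·(9−j)!.
Computing: 362880 − 362880 + 181440 − 60480 + 15120 − 3024 + 504 − 72 + 9 − 1 = 133496.

133496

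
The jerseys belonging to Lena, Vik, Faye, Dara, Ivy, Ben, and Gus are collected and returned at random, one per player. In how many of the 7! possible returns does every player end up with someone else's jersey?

1854

Let Aᵢ be the assignments in which player i gets their old jersey. We want the size of the complement of A₁∪…∪A_7.
By inclusion–exclusion this is Σ_{j=0}^{7} (−1)^j C(7,j)·(7−j)!.
Computing: 5040 − 5040 + 2520 − 840 + 210 − 42 + 7 − 1 = 1854.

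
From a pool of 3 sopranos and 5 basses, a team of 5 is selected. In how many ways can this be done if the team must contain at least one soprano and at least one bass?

Total 5-person selections from all 8: C(8,5) = 56.
Selections missing a whole group: no sopranos → C(5,5) = 1; no basses → C(3,5) = 0.
Both groups omitted at once is impossible, so 56 − 1 = 55.

55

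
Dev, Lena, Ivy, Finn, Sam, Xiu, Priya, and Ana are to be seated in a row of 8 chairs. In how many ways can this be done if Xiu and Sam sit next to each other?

Glue Xiu and Sam into one block (2 internal orders), leaving 7 units to arrange in a row.
So the count is 2·(7)! = 10080.

10080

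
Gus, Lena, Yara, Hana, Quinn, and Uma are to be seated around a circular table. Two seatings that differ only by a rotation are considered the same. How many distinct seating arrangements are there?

Fix one person's seat to break rotational symmetry; the remaining 5 people can be arranged in (5)! = 120 ways.

120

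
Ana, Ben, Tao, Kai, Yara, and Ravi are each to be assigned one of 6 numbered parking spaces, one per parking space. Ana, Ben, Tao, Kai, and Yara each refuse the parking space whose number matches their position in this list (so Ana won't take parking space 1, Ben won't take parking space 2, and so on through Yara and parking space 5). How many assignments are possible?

Let Aᵢ (for 1 ≤ i ≤ 5) be the placements that put person i in their forbidden parking space. Any j of these fix j positions, leaving (6−j)! ways to fill the rest, and there are C(5,j) ways to pick which j.
By inclusion–exclusion, the number of valid placements is Σ_{j=0}^{5} (−1)^j C(5,j)·(6−j)!.
Computing: 720 − 600 + 240 − 60 + 10 − 1 = 309.

309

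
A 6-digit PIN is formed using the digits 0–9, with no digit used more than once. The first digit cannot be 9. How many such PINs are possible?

The first digit has 10−1 = 9 choices (anything except 9).
The remaining 5 digits are filled from the other 9 symbols without repetition: 9 × 8 × 7 × 6 × 5 = 15120.
Total: 9 × 15120 = 136080.

136080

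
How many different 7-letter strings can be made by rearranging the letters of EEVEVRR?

210

The 7 letters of EEVEVRR have repeats: E appearing 3 times, R appearing twice, and V appearing twice.
So there are 7! / (3!·2!·2!) = 210 distinguishable arrangements.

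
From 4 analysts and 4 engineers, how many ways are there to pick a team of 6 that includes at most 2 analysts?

Split by how many analysts are chosen (0 through 2).
Sum: C(4,0)·C(4,6) + C(4,1)·C(4,5) + C(4,2)·C(4,4) = 0 + 0 + 6 = 6.

6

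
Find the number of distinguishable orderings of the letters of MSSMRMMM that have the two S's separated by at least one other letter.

126

Total arrangements of MSSMRMMM: 8!/(5!·2!) = 168.
Arrangements with the S's together: treat SS as one letter, giving (7)!/(5!) = 42.
Hence 168 − 42 = 126.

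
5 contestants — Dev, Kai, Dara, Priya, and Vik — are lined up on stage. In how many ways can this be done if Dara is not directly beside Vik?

There are 5! = 120 arrangements in all. If Dara and Vik are adjacent, merging them into one block gives 2·(4)! = 48 arrangements.
Complementary counting: 120 − 48 = 72.

72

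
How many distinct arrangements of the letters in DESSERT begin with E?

360

With the first slot taken by E, it remains to arrange the other 6 letters (DSSERT).
Those 6 letters have S appearing twice, giving (6)!/(2!) = 360.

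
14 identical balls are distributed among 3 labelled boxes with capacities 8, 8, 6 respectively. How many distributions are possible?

42

By stars and bars, unrestricted non-negative solutions to x_1+…+x_3 = 14 number C(14+2,2) = 120.
Subtract solutions that violate a single cap (substitute x_i' = x_i − (cap_i+1)): x_1 ≥ 9 gives C(7,2) = 21; x_2 ≥ 9 gives C(7,2) = 21; x_3 ≥ 7 gives C(9,2) = 36. Together 78.
No two caps can be exceeded simultaneously, so the pair terms are all 0.
By inclusion–exclusion the count is 120 − 78 + 0 = 42.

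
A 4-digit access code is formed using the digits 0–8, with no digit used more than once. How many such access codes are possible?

This is a permutation of 4 out of 9: P(9,4) = 9!/5!.
That product is 9 × 8 × 7 × 6 = 3024.

3024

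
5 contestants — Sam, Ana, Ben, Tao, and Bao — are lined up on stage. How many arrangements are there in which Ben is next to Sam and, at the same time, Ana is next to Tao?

Treat {Ben,Sam} as one block (2 orders) and {Ana,Tao} as another (2 orders).
That leaves 3 units to arrange: 2 × 2 × 3! = 4 × 6 = 24.

24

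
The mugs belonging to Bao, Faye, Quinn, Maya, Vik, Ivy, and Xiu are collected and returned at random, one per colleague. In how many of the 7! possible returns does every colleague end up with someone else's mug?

Count assignments avoiding every fixed point. For any j of the 7 colleagues fixed to their own mug, the other 7−j can be arranged in (7−j)! ways.
By inclusion–exclusion this is Σ_{j=0}^{7} (−1)^j C(7,j)·(7−j)!.
Computing: 5040 − 5040 + 2520 − 840 + 210 − 42 + 7 − 1 = 1854.

1854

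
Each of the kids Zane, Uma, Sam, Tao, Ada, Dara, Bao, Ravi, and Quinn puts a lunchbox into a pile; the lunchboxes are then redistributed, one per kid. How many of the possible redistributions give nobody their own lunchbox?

Let Aᵢ be the assignments in which kid i gets their own lunchbox. We want the size of the complement of A₁∪…∪A_9.
By inclusion–exclusion this is Σ_{j=0}^{9} (−1)^j C(9,j)·(9−j)!.
Computing: 362880 − 362880 + 181440 − 60480 + 15120 − 3024 + 504 − 72 + 9 − 1 = 133496.

133496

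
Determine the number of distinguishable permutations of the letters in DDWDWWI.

DDWDWWI has 7 letters with D appearing 3 times and W appearing 3 times.
Dividing 7! = 5040 by 3!·3! = 36 for the repeated letters gives 140.

140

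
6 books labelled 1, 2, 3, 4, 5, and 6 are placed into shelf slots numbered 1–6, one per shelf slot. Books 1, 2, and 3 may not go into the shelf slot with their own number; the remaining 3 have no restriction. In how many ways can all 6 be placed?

426

Let Aᵢ (for i ∈ {1, 2, 3}) be the placements that put book i in its forbidden shelf slot. Any j of these fix j positions, leaving (6−j)! ways to fill the rest, and there are C(3,j) ways to pick which j.
By inclusion–exclusion, the number of valid placements is Σ_{j=0}^{3} (−1)^j C(3,j)·(6−j)!.
Computing: 720 − 360 + 72 − 6 = 426.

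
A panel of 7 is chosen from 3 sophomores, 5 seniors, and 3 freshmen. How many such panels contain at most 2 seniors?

65

Split by how many seniors are chosen (0 through 2).
Sum: C(5,0)·C(6,7) + C(5,1)·C(6,6) + C(5,2)·C(6,5) = 0 + 5 + 60 = 65.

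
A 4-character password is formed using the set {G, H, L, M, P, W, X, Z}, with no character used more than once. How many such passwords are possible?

With no repetition, fill the 4 characters in order: 8 choices, then 7, down to 5.
That product is 8 × 7 × 6 × 5 = 1680.

1680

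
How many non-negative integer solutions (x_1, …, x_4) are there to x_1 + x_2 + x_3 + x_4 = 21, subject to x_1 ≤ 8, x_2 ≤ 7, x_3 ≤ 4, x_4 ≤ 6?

35

By stars and bars, unrestricted non-negative solutions to x_1+…+x_4 = 21 number C(21+3,3) = 2024.
Subtract solutions that violate a single cap (substitute x_i' = x_i − (cap_i+1)): x_1 ≥ 9 gives C(15,3) = 455; x_2 ≥ 8 gives C(16,3) = 560; x_3 ≥ 5 gives C(19,3) = 969; x_4 ≥ 7 gives C(17,3) = 680. Together 2664.
Add back pairs where two caps are both exceeded: 35 + 120 + 56 + 165 + 84 + 220 = 680.
Subtract triples: 0 + 0 + 1 + 4 = 5.
By inclusion–exclusion the count is 2024 − 2664 + 680 − 5 = 35.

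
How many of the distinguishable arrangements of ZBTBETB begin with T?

With the first slot taken by T, it remains to arrange the other 6 letters (ZBBETB).
Those 6 letters have B appearing 3 times, giving (6)!/(3!) = 120.

120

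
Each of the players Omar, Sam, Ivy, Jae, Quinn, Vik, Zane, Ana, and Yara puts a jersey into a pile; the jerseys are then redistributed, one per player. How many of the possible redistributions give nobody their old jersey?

133496

Count assignments avoiding every fixed point. For any j of the 9 players fixed to their old jersey, the other 9−j can be arranged in (9−j)! ways.
By inclusion–exclusion this is Σ_{j=0}^{9} (−1)^j C(9,j)·(9−j)!.
Computing: 362880 − 362880 + 181440 − 60480 + 15120 − 3024 + 504 − 72 + 9 − 1 = 133496.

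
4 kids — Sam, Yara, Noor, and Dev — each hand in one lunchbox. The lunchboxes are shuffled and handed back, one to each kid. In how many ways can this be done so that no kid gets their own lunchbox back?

9

This is the derangement count D_4: permutations of 4 items with no fixed point.
By inclusion–exclusion this is Σ_{j=0}^{4} (−1)^j C(4,j)·(4−j)!.
Computing: 24 − 24 + 12 − 4 + 1 = 9.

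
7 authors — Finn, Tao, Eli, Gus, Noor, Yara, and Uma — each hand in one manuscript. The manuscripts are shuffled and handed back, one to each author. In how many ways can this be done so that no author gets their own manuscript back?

1854

Count assignments avoiding every fixed point. For any j of the 7 authors fixed to their own manuscript, the other 7−j can be arranged in (7−j)! ways.
By inclusion–exclusion this is Σ_{j=0}^{7} (−1)^j C(7,j)·(7−j)!.
Computing: 5040 − 5040 + 2520 − 840 + 210 − 42 + 7 − 1 = 1854.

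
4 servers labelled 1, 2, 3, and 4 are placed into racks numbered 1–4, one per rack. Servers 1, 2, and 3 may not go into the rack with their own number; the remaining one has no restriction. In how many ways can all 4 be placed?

Let Aᵢ (for i ∈ {1, 2, 3}) be the placements that put server i in its forbidden rack. Any j of these fix j positions, leaving (4−j)! ways to fill the rest, and there are C(3,j) ways to pick which j.
By inclusion–exclusion, the number of valid placements is Σ_{j=0}^{3} (−1)^j C(3,j)·(4−j)!.
Computing: 24 − 18 + 6 − 1 = 11.

11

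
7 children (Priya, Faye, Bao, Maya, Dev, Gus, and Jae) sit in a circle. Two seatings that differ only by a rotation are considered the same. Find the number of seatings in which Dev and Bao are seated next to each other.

240

Treat {Dev, Bao} as one unit (2 internal orders) and seat the resulting 6 units around the table: (5)! circular arrangements.
So 2 × (5)! = 2 × 120 = 240.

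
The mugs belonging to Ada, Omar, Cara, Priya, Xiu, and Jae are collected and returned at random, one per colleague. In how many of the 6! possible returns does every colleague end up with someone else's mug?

265

This is the derangement count D_6: permutations of 6 items with no fixed point.
By inclusion–exclusion this is Σ_{j=0}^{6} (−1)^j C(6,j)·(6−j)!.
Computing: 720 − 720 + 360 − 120 + 30 − 6 + 1 = 265.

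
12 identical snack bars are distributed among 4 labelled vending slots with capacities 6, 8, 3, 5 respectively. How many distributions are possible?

Ignoring the caps, the number of non-negative solutions to x_1+…+x_4 = 12 is C(15,3) = 455.
Subtract solutions that violate a single cap (substitute x_i' = x_i − (cap_i+1)): x_1 ≥ 7 gives C(8,3) = 56; x_2 ≥ 9 gives C(6,3) = 20; x_3 ≥ 4 gives C(11,3) = 165; x_4 ≥ 6 gives C(9,3) = 84. Together 325.
Add back pairs where two caps are both exceeded: 0 + 4 + 0 + 0 + 0 + 10 = 14.
By inclusion–exclusion the count is 455 − 325 + 14 = 144.

144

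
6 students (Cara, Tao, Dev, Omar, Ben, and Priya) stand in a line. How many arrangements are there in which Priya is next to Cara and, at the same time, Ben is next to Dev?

96

Treat {Priya,Cara} as one block (2 orders) and {Ben,Dev} as another (2 orders).
That leaves 4 units to arrange: 2 × 2 × 4! = 4 × 24 = 96.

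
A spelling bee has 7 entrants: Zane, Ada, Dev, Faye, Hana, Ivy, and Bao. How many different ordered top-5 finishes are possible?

There are 7 choices for 1st place, 6 for 2nd, and so on down to 3 for position 5.
That gives 7 × 6 × 5 × 4 × 3 = 2520.

2520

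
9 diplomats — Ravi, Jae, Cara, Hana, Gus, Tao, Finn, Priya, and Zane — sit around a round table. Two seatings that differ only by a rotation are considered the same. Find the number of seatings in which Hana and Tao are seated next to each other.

10080

Glue Hana and Tao into a block (2 internal orders). Seating 8 units around a circle gives (7)! arrangements.
So 2 × (7)! = 2 × 5040 = 10080.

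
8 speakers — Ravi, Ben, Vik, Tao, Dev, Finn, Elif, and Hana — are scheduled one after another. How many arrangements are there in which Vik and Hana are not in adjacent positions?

Of the 8! = 40320 arrangements, those with Vik and Hana adjacent number 2 × 7! = 10080 (treat the pair as a block with 2 internal orders).
So 40320 − 10080 = 30240 arrangements keep them apart.

30240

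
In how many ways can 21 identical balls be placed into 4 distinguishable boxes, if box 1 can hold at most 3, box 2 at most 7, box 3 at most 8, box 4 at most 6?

20

Ignoring the caps, the number of non-negative solutions to x_1+…+x_4 = 21 is C(24,3) = 2024.
Subtract solutions that violate a single cap (substitute x_i' = x_i − (cap_i+1)): x_1 ≥ 4 gives C(20,3) = 1140; x_2 ≥ 8 gives C(16,3) = 560; x_3 ≥ 9 gives C(15,3) = 455; x_4 ≥ 7 gives C(17,3) = 680. Together 2835.
Add back pairs where two caps are both exceeded: 220 + 165 + 286 + 35 + 84 + 56 = 846.
Subtract triples: 1 + 10 + 4 + 0 = 15.
By inclusion–exclusion the count is 2024 − 2835 + 846 − 15 = 20.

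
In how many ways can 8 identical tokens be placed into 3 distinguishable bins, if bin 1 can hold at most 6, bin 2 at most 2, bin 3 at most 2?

6

By stars and bars, unrestricted non-negative solutions to x_1+…+x_3 = 8 number C(8+2,2) = 45.
Subtract solutions that violate a single cap (substitute x_i' = x_i − (cap_i+1)): x_1 ≥ 7 gives C(3,2) = 3; x_2 ≥ 3 gives C(7,2) = 21; x_3 ≥ 3 gives C(7,2) = 21. Together 45.
Add back pairs where two caps are both exceeded: 0 + 0 + 6 = 6.
By inclusion–exclusion the count is 45 − 45 + 6 = 6.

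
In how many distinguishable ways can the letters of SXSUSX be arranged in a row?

The 6 letters of SXSUSX have repeats: S appearing 3 times and X appearing twice.
The number of distinct arrangements is 6!/(3!·2!) = 720/12 = 60.

60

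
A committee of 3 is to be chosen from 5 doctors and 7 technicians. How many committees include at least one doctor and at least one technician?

Unrestricted: C(12,3) = 220 ways to pick any 3 of the 12.
Subtract selections that omit an entire group: no doctors → C(7,3) = 35; no technicians → C(5,3) = 10.
Both groups omitted at once is impossible, so 220 − 45 = 175.

175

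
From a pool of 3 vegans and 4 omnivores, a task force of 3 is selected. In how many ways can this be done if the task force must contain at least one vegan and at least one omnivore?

Unrestricted: C(7,3) = 35 ways to pick any 3 of the 7.
Subtract selections that omit an entire group: no vegans → C(4,3) = 4; no omnivores → C(3,3) = 1.
Both groups omitted at once is impossible, so 35 − 5 = 30.

30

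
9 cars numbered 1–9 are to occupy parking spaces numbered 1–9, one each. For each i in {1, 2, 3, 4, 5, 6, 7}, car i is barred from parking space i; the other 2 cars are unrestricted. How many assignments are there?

Let Aᵢ (for 1 ≤ i ≤ 7) be the placements that put car i in its forbidden parking space. Any j of these fix j positions, leaving (9−j)! ways to fill the rest, and there are C(7,j) ways to pick which j.
By inclusion–exclusion, the number of valid placements is Σ_{j=0}^{7} (−1)^j C(7,j)·(9−j)!.
Computing: 362880 − 282240 + 105840 − 25200 + 4200 − 504 + 42 − 2 = 165016.

165016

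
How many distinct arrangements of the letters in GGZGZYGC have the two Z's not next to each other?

Total arrangements of GGZGZYGC: 8!/(4!·2!) = 840.
If the two Z's are adjacent, glue them into one block, leaving 7 items to arrange: (7)!/(4!) = 210 ways.
Subtracting, 840 − 210 = 630 arrangements keep the Z's apart.

630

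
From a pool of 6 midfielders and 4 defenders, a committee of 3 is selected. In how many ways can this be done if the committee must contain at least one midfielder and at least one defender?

Total 3-person selections from all 10: C(10,3) = 120.
Selections missing a whole group: no midfielders → C(4,3) = 4; no defenders → C(6,3) = 20.
Both groups omitted at once is impossible, so 120 − 24 = 96.

96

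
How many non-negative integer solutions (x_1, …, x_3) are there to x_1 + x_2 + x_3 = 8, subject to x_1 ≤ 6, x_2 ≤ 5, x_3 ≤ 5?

Ignoring the caps, the number of non-negative solutions to x_1+…+x_3 = 8 is C(10,2) = 45.
Subtract solutions that violate a single cap (substitute x_i' = x_i − (cap_i+1)): x_1 ≥ 7 gives C(3,2) = 3; x_2 ≥ 6 gives C(4,2) = 6; x_3 ≥ 6 gives C(4,2) = 6. Together 15.
No two caps can be exceeded simultaneously, so the pair terms are all 0.
By inclusion–exclusion the count is 45 − 15 + 0 = 30.

30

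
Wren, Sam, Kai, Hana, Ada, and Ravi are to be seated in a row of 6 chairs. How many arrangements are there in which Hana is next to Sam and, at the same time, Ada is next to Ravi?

Treat {Hana,Sam} as one block (2 orders) and {Ada,Ravi} as another (2 orders).
That leaves 4 units to arrange: 2 × 2 × 4! = 4 × 24 = 96.

96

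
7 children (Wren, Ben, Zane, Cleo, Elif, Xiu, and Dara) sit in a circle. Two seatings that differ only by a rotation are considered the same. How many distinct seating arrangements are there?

Around a circle, 7 distinct people have 7!/7 = (6)! = 720 rotationally distinct seatings.

720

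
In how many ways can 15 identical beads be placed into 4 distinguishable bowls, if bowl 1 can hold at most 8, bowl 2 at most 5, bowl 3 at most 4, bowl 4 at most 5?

102

Ignoring the caps, the number of non-negative solutions to x_1+…+x_4 = 15 is C(18,3) = 816.
Subtract solutions that violate a single cap (substitute x_i' = x_i − (cap_i+1)): x_1 ≥ 9 gives C(9,3) = 84; x_2 ≥ 6 gives C(12,3) = 220; x_3 ≥ 5 gives C(13,3) = 286; x_4 ≥ 6 gives C(12,3) = 220. Together 810.
Add back pairs where two caps are both exceeded: 1 + 4 + 1 + 35 + 20 + 35 = 96.
By inclusion–exclusion the count is 816 − 810 + 96 = 102.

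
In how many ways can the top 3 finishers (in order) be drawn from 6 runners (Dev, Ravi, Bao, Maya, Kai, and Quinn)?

This is an ordered selection of 3 from 6: P(6,3).
That gives 6 × 5 × 4 = 120.

120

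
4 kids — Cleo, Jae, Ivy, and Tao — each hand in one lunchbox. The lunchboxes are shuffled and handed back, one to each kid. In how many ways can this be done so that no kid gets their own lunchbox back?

Count assignments avoiding every fixed point. For any j of the 4 kids fixed to their own lunchbox, the other 4−j can be arranged in (4−j)! ways.
By inclusion–exclusion this is Σ_{j=0}^{4} (−1)^j C(4,j)·(4−j)!.
Computing: 24 − 24 + 12 − 4 + 1 = 9.

9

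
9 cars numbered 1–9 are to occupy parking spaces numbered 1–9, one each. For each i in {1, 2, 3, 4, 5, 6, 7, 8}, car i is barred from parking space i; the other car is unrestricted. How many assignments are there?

Let Aᵢ (for 1 ≤ i ≤ 8) be the placements that put car i in its forbidden parking space. Any j of these fix j positions, leaving (9−j)! ways to fill the rest, and there are C(8,j) ways to pick which j.
By inclusion–exclusion, the number of valid placements is Σ_{j=0}^{8} (−1)^j C(8,j)·(9−j)!.
Computing: 362880 − 322560 + 141120 − 40320 + 8400 − 1344 + 168 − 16 + 1 = 148329.

148329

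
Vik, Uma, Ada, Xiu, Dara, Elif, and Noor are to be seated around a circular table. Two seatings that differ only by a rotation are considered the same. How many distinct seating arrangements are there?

Fix one person's seat to break rotational symmetry; the remaining 6 people can be arranged in (6)! = 720 ways.

720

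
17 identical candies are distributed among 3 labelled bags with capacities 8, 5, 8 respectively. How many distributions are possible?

By stars and bars, unrestricted non-negative solutions to x_1+…+x_3 = 17 number C(17+2,2) = 171.
Subtract solutions that violate a single cap (substitute x_i' = x_i − (cap_i+1)): x_1 ≥ 9 gives C(10,2) = 45; x_2 ≥ 6 gives C(13,2) = 78; x_3 ≥ 9 gives C(10,2) = 45. Together 168.
Add back pairs where two caps are both exceeded: 6 + 0 + 6 = 12.
By inclusion–exclusion the count is 171 − 168 + 12 = 15.

15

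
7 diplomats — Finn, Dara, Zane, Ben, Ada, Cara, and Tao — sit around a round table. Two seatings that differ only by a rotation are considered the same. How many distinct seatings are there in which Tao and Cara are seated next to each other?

240

Treat {Tao, Cara} as one unit (2 internal orders) and seat the resulting 6 units around the table: (5)! circular arrangements.
So 2 × (5)! = 2 × 120 = 240.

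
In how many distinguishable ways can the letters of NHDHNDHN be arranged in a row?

The 8 letters of NHDHNDHN have repeats: D appearing twice, H appearing 3 times, and N appearing 3 times.
Dividing 8! = 40320 by 3!·3!·2! = 72 for the repeated letters gives 560.

560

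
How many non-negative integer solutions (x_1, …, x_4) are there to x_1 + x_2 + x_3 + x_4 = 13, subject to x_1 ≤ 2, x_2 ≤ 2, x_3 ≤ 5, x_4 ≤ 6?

Ignoring the caps, the number of non-negative solutions to x_1+…+x_4 = 13 is C(16,3) = 560.
Subtract solutions that violate a single cap (substitute x_i' = x_i − (cap_i+1)): x_1 ≥ 3 gives C(13,3) = 286; x_2 ≥ 3 gives C(13,3) = 286; x_3 ≥ 6 gives C(10,3) = 120; x_4 ≥ 7 gives C(9,3) = 84. Together 776.
Add back pairs where two caps are both exceeded: 120 + 35 + 20 + 35 + 20 + 1 = 231.
Subtract triples: 4 + 1 + 0 + 0 = 5.
By inclusion–exclusion the count is 560 − 776 + 231 − 5 = 10.

10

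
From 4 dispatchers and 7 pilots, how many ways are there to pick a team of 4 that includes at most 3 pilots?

295

Split by how many pilots are chosen (0 through 3).
Sum: C(7,0)·C(4,4) + C(7,1)·C(4,3) + C(7,2)·C(4,2) + C(7,3)·C(4,1) = 1 + 28 + 126 + 140 = 295.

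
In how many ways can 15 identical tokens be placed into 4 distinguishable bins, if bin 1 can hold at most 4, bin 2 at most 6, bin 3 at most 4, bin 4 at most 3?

10

Without the upper bounds there are C(18,3) = 816 ways to split 15 among 4 bins.
Subtract solutions that violate a single cap (substitute x_i' = x_i − (cap_i+1)): x_1 ≥ 5 gives C(13,3) = 286; x_2 ≥ 7 gives C(11,3) = 165; x_3 ≥ 5 gives C(13,3) = 286; x_4 ≥ 4 gives C(14,3) = 364. Together 1101.
Add back pairs where two caps are both exceeded: 20 + 56 + 84 + 20 + 35 + 84 = 299.
Subtract triples: 0 + 0 + 4 + 0 = 4.
By inclusion–exclusion the count is 816 − 1101 + 299 − 4 = 10.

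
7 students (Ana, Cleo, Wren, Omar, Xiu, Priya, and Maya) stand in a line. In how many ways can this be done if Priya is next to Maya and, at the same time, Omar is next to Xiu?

Treat {Priya,Maya} as one block (2 orders) and {Omar,Xiu} as another (2 orders).
That leaves 5 units to arrange: 2 × 2 × 5! = 4 × 120 = 480.

480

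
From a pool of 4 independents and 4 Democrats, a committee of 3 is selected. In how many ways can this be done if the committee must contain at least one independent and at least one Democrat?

With no constraint there are C(8,3) = 56 possible selections.
Subtract selections that omit an entire group: no independents → C(4,3) = 4; no Democrats → C(4,3) = 4.
Both groups omitted at once is impossible, so 56 − 8 = 48.

48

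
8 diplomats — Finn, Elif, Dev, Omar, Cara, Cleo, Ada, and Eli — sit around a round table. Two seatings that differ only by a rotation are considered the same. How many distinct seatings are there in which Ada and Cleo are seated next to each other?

1440

Treat {Ada, Cleo} as one unit (2 internal orders) and seat the resulting 7 units around the table: (6)! circular arrangements.
So 2 × (6)! = 2 × 720 = 1440.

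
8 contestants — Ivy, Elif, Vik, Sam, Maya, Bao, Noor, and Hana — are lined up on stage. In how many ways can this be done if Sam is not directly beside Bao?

30240

Of the 8! = 40320 arrangements, those with Sam and Bao adjacent number 2 × 7! = 10080 (treat the pair as a block with 2 internal orders).
So 40320 − 10080 = 30240 arrangements keep them apart.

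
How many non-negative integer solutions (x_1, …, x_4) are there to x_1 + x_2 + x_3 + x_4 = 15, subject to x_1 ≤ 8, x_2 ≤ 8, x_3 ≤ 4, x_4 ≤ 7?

By stars and bars, unrestricted non-negative solutions to x_1+…+x_4 = 15 number C(15+3,3) = 816.
Subtract solutions that violate a single cap (substitute x_i' = x_i − (cap_i+1)): x_1 ≥ 9 gives C(9,3) = 84; x_2 ≥ 9 gives C(9,3) = 84; x_3 ≥ 5 gives C(13,3) = 286; x_4 ≥ 8 gives C(10,3) = 120. Together 574.
Add back pairs where two caps are both exceeded: 0 + 4 + 0 + 4 + 0 + 10 = 18.
By inclusion–exclusion the count is 816 − 574 + 18 = 260.

260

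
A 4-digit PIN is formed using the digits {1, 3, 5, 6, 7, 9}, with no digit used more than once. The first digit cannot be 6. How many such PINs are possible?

The first digit has 6−1 = 5 choices (anything except 6).
The remaining 3 digits are filled from the other 5 symbols without repetition: 5 × 4 × 3 = 60.
Total: 5 × 60 = 300.

300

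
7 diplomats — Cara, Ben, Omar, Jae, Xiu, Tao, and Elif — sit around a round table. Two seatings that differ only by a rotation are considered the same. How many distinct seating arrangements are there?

Around a circle, 7 distinct people have 7!/7 = (6)! = 720 rotationally distinct seatings.

720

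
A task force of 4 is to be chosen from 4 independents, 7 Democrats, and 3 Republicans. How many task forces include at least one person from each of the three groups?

With no constraint there are C(14,4) = 1001 possible selections.
Selections missing a whole group: no independents → C(10,4) = 210; no Democrats → C(7,4) = 35; no Republicans → C(11,4) = 330.
Add back selections omitting two groups (i.e. drawn from a single group): C(4,4) + C(7,4) + C(3,4) = 36.
By inclusion–exclusion: 1001 − 575 + 36 = 462.

462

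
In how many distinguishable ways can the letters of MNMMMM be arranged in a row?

MNMMMM has 6 letters with M appearing 5 times.
So there are 6! / (5!) = 6 distinguishable arrangements.

6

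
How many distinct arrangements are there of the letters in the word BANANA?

BANANA has 6 letters with A appearing 3 times and N appearing twice.
The number of distinct arrangements is 6!/(3!·2!) = 720/12 = 60.

60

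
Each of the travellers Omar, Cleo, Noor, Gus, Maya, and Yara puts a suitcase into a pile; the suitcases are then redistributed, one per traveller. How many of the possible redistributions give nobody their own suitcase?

This is the derangement count D_6: permutations of 6 items with no fixed point.
By inclusion–exclusion this is Σ_{j=0}^{6} (−1)^j C(6,j)·(6−j)!.
Computing: 720 − 720 + 360 − 120 + 30 − 6 + 1 = 265.

265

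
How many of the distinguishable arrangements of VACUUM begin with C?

With the first slot taken by C, it remains to arrange the other 5 letters (VAUUM).
Those 5 letters have U appearing twice, giving (5)!/(2!) = 60.

60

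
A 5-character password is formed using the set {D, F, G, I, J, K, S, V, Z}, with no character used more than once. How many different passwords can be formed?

With no repetition, fill the 5 characters in order: 9 choices, then 8, down to 5.
9 × 8 × 7 × 6 × 5 = 15120.

15120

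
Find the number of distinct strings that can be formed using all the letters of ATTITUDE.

6720

Letter multiplicities in ATTITUDE: A×1, D×1, E×1, I×1, T×3, U×1.
Dividing 8! = 40320 by 3! = 6 for the repeated letters gives 6720.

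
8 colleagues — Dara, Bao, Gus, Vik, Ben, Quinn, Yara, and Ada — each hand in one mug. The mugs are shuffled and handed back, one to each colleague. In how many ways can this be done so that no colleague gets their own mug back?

14833

Count assignments avoiding every fixed point. For any j of the 8 colleagues fixed to their own mug, the other 8−j can be arranged in (8−j)! ways.
By inclusion–exclusion this is Σ_{j=0}^{8} (−1)^j C(8,j)·(8−j)!.
Computing: 40320 − 40320 + 20160 − 6720 + 1680 − 336 + 56 − 8 + 1 = 14833.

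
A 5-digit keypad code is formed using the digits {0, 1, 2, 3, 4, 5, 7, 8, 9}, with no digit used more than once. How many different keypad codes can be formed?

With no repetition, fill the 5 digits in order: 9 choices, then 8, down to 5.
That product is 9 × 8 × 7 × 6 × 5 = 15120.

15120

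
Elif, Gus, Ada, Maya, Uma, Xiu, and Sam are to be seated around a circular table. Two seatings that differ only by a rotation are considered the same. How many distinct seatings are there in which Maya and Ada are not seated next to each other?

480

Without the restriction there are (6)! = 720 seatings.
Seatings with Maya beside Ada: treat them as a block with 2 internal orders, giving 2 × (5)! = 240.
Subtracting, 720 − 240 = 480.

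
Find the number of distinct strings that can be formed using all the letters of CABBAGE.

1260

The 7 letters of CABBAGE have repeats: A appearing twice and B appearing twice.
So there are 7! / (2!·2!) = 1260 distinguishable arrangements.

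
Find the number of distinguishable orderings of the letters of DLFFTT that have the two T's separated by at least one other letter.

120

There are 6!/(2!·2!) = 180 arrangements of DLFFTT in total.
If the two T's are adjacent, glue them into one block, leaving 5 items to arrange: (5)!/(2!) = 60 ways.
Subtracting, 180 − 60 = 120 arrangements keep the T's apart.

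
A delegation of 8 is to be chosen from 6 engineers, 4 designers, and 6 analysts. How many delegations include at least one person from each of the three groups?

With no constraint there are C(16,8) = 12870 possible selections.
Subtract selections that omit an entire group: no engineers → C(10,8) = 45; no designers → C(12,8) = 495; no analysts → C(10,8) = 45.
Add back selections omitting two groups (i.e. drawn from a single group): C(6,8) + C(4,8) + C(6,8) = 0.
By inclusion–exclusion: 12870 − 585 + 0 = 12285.

12285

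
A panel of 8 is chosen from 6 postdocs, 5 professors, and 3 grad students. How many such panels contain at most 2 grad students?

Split by how many grad students are chosen (0 through 2).
Sum: C(3,0)·C(11,8) + C(3,1)·C(11,7) + C(3,2)·C(11,6) = 165 + 990 + 1386 = 2541.

2541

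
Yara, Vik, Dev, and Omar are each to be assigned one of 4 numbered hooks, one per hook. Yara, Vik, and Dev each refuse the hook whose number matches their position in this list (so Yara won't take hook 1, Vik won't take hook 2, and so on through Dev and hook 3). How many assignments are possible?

11

Let Aᵢ (for i ∈ {1, 2, 3}) be the placements that put person i in their forbidden hook. Any j of these fix j positions, leaving (4−j)! ways to fill the rest, and there are C(3,j) ways to pick which j.
By inclusion–exclusion, the number of valid placements is Σ_{j=0}^{3} (−1)^j C(3,j)·(4−j)!.
Computing: 24 − 18 + 6 − 1 = 11.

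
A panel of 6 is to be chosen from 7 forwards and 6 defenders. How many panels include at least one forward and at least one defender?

Unrestricted: C(13,6) = 1716 ways to pick any 6 of the 13.
Selections missing a whole group: no forwards → C(6,6) = 1; no defenders → C(7,6) = 7.
Both groups omitted at once is impossible, so 1716 − 8 = 1708.

1708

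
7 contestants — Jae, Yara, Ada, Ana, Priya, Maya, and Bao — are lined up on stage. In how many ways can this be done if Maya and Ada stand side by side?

Place the 5 others and the Maya-Ada pair as 6 objects in a line; the pair has 2 internal arrangements.
That gives 2 × 6! = 2 × 720 = 1440.

1440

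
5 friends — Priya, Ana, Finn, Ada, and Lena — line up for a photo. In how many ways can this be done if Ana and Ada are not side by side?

72

Of the 5! = 120 arrangements, those with Ana and Ada adjacent number 2 × 4! = 48 (treat the pair as a block with 2 internal orders).
Complementary counting: 120 − 48 = 72.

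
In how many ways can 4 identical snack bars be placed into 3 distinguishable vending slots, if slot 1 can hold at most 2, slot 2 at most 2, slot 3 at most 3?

Without the upper bounds there are C(6,2) = 15 ways to split 4 among 3 vending slots.
Subtract solutions that violate a single cap (substitute x_i' = x_i − (cap_i+1)): x_1 ≥ 3 gives C(3,2) = 3; x_2 ≥ 3 gives C(3,2) = 3; x_3 ≥ 4 gives C(2,2) = 1. Together 7.
No two caps can be exceeded simultaneously, so the pair terms are all 0.
By inclusion–exclusion the count is 15 − 7 + 0 = 8.

8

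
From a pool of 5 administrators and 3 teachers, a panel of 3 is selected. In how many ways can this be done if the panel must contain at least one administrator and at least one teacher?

With no constraint there are C(8,3) = 56 possible selections.
Subtract selections that omit an entire group: no administrators → C(3,3) = 1; no teachers → C(5,3) = 10.
Both groups omitted at once is impossible, so 56 − 11 = 45.

45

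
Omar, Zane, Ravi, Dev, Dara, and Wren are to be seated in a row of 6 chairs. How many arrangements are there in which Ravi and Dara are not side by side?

480

Of the 6! = 720 arrangements, those with Ravi and Dara adjacent number 2 × 5! = 240 (treat the pair as a block with 2 internal orders).
So 720 − 240 = 480 arrangements keep them apart.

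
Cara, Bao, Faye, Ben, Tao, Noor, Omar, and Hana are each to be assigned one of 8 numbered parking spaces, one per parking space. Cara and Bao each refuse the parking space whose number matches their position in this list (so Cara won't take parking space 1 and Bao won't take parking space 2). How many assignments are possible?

30960

Let Aᵢ (for i ∈ {1, 2}) be the placements that put person i in their forbidden parking space. Any j of these fix j positions, leaving (8−j)! ways to fill the rest, and there are C(2,j) ways to pick which j.
By inclusion–exclusion, the number of valid placements is Σ_{j=0}^{2} (−1)^j C(2,j)·(8−j)!.
Computing: 40320 − 10080 + 720 = 30960.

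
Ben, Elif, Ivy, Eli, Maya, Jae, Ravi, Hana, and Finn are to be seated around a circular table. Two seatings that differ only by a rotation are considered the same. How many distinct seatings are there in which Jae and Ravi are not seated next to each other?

30240

Without the restriction there are (8)! = 40320 seatings.
Seatings with Jae beside Ravi: treat them as a block with 2 internal orders, giving 2 × (7)! = 10080.
Subtracting, 40320 − 10080 = 30240.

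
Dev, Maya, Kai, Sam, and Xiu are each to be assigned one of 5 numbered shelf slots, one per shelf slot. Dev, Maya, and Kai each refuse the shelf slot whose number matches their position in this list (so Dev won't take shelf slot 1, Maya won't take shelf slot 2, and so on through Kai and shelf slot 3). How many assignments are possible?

Let Aᵢ (for i ∈ {1, 2, 3}) be the placements that put person i in their forbidden shelf slot. Any j of these fix j positions, leaving (5−j)! ways to fill the rest, and there are C(3,j) ways to pick which j.
By inclusion–exclusion, the number of valid placements is Σ_{j=0}^{3} (−1)^j C(3,j)·(5−j)!.
Computing: 120 − 72 + 18 − 2 = 64.

64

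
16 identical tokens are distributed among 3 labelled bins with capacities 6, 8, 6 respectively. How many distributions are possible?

By stars and bars, unrestricted non-negative solutions to x_1+…+x_3 = 16 number C(16+2,2) = 153.
Subtract solutions that violate a single cap (substitute x_i' = x_i − (cap_i+1)): x_1 ≥ 7 gives C(11,2) = 55; x_2 ≥ 9 gives C(9,2) = 36; x_3 ≥ 7 gives C(11,2) = 55. Together 146.
Add back pairs where two caps are both exceeded: 1 + 6 + 1 = 8.
By inclusion–exclusion the count is 153 − 146 + 8 = 15.

15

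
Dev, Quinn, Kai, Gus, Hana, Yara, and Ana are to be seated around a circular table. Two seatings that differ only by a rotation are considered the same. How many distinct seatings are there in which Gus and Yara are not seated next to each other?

480

Without the restriction there are (6)! = 720 seatings.
Those with Gus next to Yara: fuse the pair into one unit and seat 6 units around a circle — 2·(5)! = 240.
Subtracting, 720 − 240 = 480.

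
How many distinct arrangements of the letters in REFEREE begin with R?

Fix R in the first position and arrange the remaining 6 letters.
Those 6 letters have E appearing 4 times, giving (6)!/(4!) = 30.

30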